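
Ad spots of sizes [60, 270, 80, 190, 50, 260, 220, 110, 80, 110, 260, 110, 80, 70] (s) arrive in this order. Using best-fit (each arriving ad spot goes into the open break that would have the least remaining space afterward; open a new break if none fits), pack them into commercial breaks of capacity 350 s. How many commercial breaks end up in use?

  60 → break 1 (new)  [load 60/350]
  270 → break 1  [load 330/350]
  80 → break 2 (new)  [load 80/350]
  190 → break 2  [load 270/350]
  50 → break 2  [load 320/350]
  260 → break 3 (new)  [load 260/350]
  220 → break 4 (new)  [load 220/350]
  110 → break 4  [load 330/350]
  80 → break 3  [load 340/350]
  110 → break 5 (new)  [load 110/350]
  260 → break 6 (new)  [load 260/350]
  110 → break 5  [load 220/350]
  80 → break 6  [load 340/350]
  70 → break 5  [load 290/350]
6 commercial breaks opened.

6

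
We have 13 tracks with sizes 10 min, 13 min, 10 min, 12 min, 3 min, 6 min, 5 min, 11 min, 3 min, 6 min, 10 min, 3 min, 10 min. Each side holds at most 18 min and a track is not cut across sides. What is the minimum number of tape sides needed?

Total = 13 + 12 + 11 + 10 + 10 + 10 + 10 + 6 + 6 + 5 + 3 + 3 + 3 = 102 min.
Lower bound: ⌈102/18⌉ = 6 tape sides.
Also, 7 tracks each exceed 9 min, and no two of those can share a side, so at least 7 tape sides are needed.
A packing using 7 tape sides:
  side 1: 13 + 5 = 18
  side 2: 12 + 6 = 18
  side 3: 11 + 6 = 17
  side 4: 10 + 3 + 3 = 16
  side 5: 10 + 3 = 13
  side 6: 10 = 10
  side 7: 10 = 10
This matches the lower bound, so 7 is optimal.

7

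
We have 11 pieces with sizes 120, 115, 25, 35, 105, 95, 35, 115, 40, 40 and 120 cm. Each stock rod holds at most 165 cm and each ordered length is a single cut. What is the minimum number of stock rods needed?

6

Total = 120 + 120 + 115 + 115 + 105 + 95 + 40 + 40 + 35 + 35 + 25 = 845 cm.
Lower bound: ⌈845/165⌉ = 6 stock rods.
A packing using 6 stock rods:
  stock rod 1: 120 + 40 = 160
  stock rod 2: 120 + 40 = 160
  stock rod 3: 115 + 35 = 150
  stock rod 4: 115 + 35 = 150
  stock rod 5: 105 + 25 = 130
  stock rod 6: 95 = 95
This matches the lower bound, so 6 is optimal.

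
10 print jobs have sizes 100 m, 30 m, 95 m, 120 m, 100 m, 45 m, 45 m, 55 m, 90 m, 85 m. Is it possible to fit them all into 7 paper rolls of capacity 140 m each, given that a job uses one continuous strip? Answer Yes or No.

Yes

A valid assignment using 6 paper rolls:
  roll 1: 120 = 120
  roll 2: 100 + 30 = 130
  roll 3: 100 = 100
  roll 4: 95 + 45 = 140
  roll 5: 90 + 45 = 135
  roll 6: 85 + 55 = 140
That uses only 6 ≤ 7, so 7 paper rolls are enough.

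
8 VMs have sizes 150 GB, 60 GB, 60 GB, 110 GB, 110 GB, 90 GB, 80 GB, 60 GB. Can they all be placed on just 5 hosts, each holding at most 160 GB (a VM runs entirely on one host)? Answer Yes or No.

Total = 720 GB; ⌈720/160⌉ = 5.
The bound of 5 does not rule out 5, but exhaustive search shows no assignment into 5 hosts of capacity 160 GB exists — the minimum is 6.

No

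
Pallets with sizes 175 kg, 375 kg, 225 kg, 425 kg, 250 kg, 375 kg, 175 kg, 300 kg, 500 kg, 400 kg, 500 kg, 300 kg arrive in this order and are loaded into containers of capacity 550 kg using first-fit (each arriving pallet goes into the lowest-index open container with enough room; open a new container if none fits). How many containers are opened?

  175 → container 1 (new)  [load 175/550]
  375 → container 1  [load 550/550]
  225 → container 2 (new)  [load 225/550]
  425 → container 3 (new)  [load 425/550]
  250 → container 2  [load 475/550]
  375 → container 4 (new)  [load 375/550]
  175 → container 4  [load 550/550]
  300 → container 5 (new)  [load 300/550]
  500 → container 6 (new)  [load 500/550]
  400 → container 7 (new)  [load 400/550]
  500 → container 8 (new)  [load 500/550]
  300 → container 9 (new)  [load 300/550]
9 containers opened.

9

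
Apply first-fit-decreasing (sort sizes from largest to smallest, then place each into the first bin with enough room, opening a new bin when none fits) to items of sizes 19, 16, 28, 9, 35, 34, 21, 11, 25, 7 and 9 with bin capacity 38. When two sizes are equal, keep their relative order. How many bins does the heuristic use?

Sorted descending: 35, 34, 28, 25, 21, 19, 16, 11, 9, 9, 7.
  35 → bin 1 (new)  [load 35/38]
  34 → bin 2 (new)  [load 34/38]
  28 → bin 3 (new)  [load 28/38]
  25 → bin 4 (new)  [load 25/38]
  21 → bin 5 (new)  [load 21/38]
  19 → bin 6 (new)  [load 19/38]
  16 → bin 5  [load 37/38]
  11 → bin 4  [load 36/38]
  9 → bin 3  [load 37/38]
  9 → bin 6  [load 28/38]
  7 → bin 6  [load 35/38]
6 bins opened.

6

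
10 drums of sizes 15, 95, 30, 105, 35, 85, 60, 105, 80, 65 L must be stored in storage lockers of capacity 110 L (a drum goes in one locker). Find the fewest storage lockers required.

7

Total = 105 + 105 + 95 + 85 + 80 + 65 + 60 + 35 + 30 + 15 = 675 L.
Lower bound: ⌈675/110⌉ = 7 storage lockers.
A packing using 7 storage lockers:
  locker 1: 105 = 105
  locker 2: 105 = 105
  locker 3: 95 + 15 = 110
  locker 4: 85 = 85
  locker 5: 80 + 30 = 110
  locker 6: 65 + 35 = 100
  locker 7: 60 = 60
This matches the lower bound, so 7 is optimal.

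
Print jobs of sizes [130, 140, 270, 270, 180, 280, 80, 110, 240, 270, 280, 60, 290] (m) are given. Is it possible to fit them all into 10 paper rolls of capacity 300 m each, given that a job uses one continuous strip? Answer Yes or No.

Yes

A valid assignment using 10 paper rolls:
  roll 1: 290 = 290
  roll 2: 280 = 280
  roll 3: 280 = 280
  roll 4: 270 = 270
  roll 5: 270 = 270
  roll 6: 270 = 270
  roll 7: 240 + 60 = 300
  roll 8: 180 + 110 = 290
  roll 9: 140 + 130 = 270
  roll 10: 80 = 80
Every load is within 300 m, so 10 paper rolls suffice.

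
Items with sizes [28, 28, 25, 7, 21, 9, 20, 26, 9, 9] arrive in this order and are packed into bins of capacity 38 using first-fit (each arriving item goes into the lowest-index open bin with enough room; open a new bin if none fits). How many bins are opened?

6

  28 → bin 1 (new)  [load 28/38]
  28 → bin 2 (new)  [load 28/38]
  25 → bin 3 (new)  [load 25/38]
  7 → bin 1  [load 35/38]
  21 → bin 4 (new)  [load 21/38]
  9 → bin 2  [load 37/38]
  20 → bin 5 (new)  [load 20/38]
  26 → bin 6 (new)  [load 26/38]
  9 → bin 3  [load 34/38]
  9 → bin 4  [load 30/38]
6 bins opened.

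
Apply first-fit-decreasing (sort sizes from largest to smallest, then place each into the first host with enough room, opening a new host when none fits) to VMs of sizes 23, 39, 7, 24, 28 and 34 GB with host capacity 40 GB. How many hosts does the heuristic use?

Sorted descending: 39, 34, 28, 24, 23, 7.
  39 → host 1 (new)  [load 39/40]
  34 → host 2 (new)  [load 34/40]
  28 → host 3 (new)  [load 28/40]
  24 → host 4 (new)  [load 24/40]
  23 → host 5 (new)  [load 23/40]
  7 → host 3  [load 35/40]
5 hosts opened.

5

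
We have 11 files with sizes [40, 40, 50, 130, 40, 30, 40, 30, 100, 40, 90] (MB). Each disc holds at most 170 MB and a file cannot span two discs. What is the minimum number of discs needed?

4

Total = 130 + 100 + 90 + 50 + 40 + 40 + 40 + 40 + 40 + 30 + 30 = 630 MB.
Lower bound: ⌈630/170⌉ = 4 discs.
A packing using 4 discs:
  disc 1: 130 + 40 = 170
  disc 2: 100 + 50 = 150
  disc 3: 90 + 40 + 40 = 170
  disc 4: 40 + 40 + 30 + 30 = 140
This matches the lower bound, so 4 is optimal.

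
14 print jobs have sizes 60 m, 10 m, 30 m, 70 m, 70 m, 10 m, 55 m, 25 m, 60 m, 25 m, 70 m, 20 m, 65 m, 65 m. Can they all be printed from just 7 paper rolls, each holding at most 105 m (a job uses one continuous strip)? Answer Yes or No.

No

Total = 635 m; ⌈635/105⌉ = 7.
8 print jobs each exceed half the capacity and cannot share a roll, forcing at least 8 paper rolls.
At least 8 paper rolls are required, but only 7 are allowed.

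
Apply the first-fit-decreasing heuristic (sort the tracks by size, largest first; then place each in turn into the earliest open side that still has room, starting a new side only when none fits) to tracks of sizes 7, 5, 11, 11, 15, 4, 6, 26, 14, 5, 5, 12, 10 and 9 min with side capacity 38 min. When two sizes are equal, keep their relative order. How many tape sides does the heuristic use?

4

Sorted descending: 26, 15, 14, 12, 11, 11, 10, 9, 7, 6, 5, 5, 5, 4.
  26 → side 1 (new)  [load 26/38]
  15 → side 2 (new)  [load 15/38]
  14 → side 2  [load 29/38]
  12 → side 1  [load 38/38]
  11 → side 3 (new)  [load 11/38]
  11 → side 3  [load 22/38]
  10 → side 3  [load 32/38]
  9 → side 2  [load 38/38]
  7 → side 4 (new)  [load 7/38]
  6 → side 3  [load 38/38]
  5 → side 4  [load 12/38]
  5 → side 4  [load 17/38]
  5 → side 4  [load 22/38]
  4 → side 4  [load 26/38]
4 tape sides opened.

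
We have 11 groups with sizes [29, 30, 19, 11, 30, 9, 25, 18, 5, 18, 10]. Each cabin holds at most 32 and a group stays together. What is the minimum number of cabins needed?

Total = 30 + 30 + 29 + 25 + 19 + 18 + 18 + 11 + 10 + 9 + 5 = 204.
Lower bound: ⌈204/32⌉ = 7 cabins.
A packing using 7 cabins:
  cabin 1: 30 = 30
  cabin 2: 30 = 30
  cabin 3: 29 = 29
  cabin 4: 25 + 5 = 30
  cabin 5: 19 + 11 = 30
  cabin 6: 18 + 10 = 28
  cabin 7: 18 + 9 = 27
This matches the lower bound, so 7 is optimal.

7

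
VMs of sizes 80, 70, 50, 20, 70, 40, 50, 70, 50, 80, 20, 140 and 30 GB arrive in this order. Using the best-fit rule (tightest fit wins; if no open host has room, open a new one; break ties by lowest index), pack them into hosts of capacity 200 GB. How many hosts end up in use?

4

  80 → host 1 (new)  [load 80/200]
  70 → host 1  [load 150/200]
  50 → host 1  [load 200/200]
  20 → host 2 (new)  [load 20/200]
  70 → host 2  [load 90/200]
  40 → host 2  [load 130/200]
  50 → host 2  [load 180/200]
  70 → host 3 (new)  [load 70/200]
  50 → host 3  [load 120/200]
  80 → host 3  [load 200/200]
  20 → host 2  [load 200/200]
  140 → host 4 (new)  [load 140/200]
  30 → host 4  [load 170/200]
4 hosts opened.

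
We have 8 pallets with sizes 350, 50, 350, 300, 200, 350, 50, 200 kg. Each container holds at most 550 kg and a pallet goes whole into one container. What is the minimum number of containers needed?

4

Total = 350 + 350 + 350 + 300 + 200 + 200 + 50 + 50 = 1850 kg.
Lower bound: ⌈1850/550⌉ = 4 containers.
A packing using 4 containers:
  container 1: 350 + 200 = 550
  container 2: 350 + 200 = 550
  container 3: 350 + 50 + 50 = 450
  container 4: 300 = 300
This matches the lower bound, so 4 is optimal.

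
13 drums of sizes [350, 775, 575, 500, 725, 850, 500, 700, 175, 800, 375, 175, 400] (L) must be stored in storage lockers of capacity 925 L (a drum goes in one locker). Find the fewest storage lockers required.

8

Total = 850 + 800 + 775 + 725 + 700 + 575 + 500 + 500 + 400 + 375 + 350 + 175 + 175 = 6900 L.
Lower bound: ⌈6900/925⌉ = 8 storage lockers.
A packing using 8 storage lockers:
  locker 1: 850 = 850
  locker 2: 800 = 800
  locker 3: 775 = 775
  locker 4: 725 + 175 = 900
  locker 5: 700 + 175 = 875
  locker 6: 575 + 350 = 925
  locker 7: 500 + 400 = 900
  locker 8: 500 + 375 = 875
This matches the lower bound, so 8 is optimal.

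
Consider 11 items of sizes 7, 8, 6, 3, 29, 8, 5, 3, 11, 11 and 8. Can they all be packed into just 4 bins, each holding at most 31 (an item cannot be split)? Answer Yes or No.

A valid assignment using 4 bins:
  bin 1: 29 = 29
  bin 2: 11 + 11 + 8 = 30
  bin 3: 8 + 8 + 7 + 6 = 29
  bin 4: 5 + 3 + 3 = 11
Every load is within 31, so 4 bins suffice.

Yes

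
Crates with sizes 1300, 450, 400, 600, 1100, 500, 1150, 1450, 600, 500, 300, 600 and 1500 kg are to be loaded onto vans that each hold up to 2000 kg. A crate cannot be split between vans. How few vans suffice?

Total = 1500 + 1450 + 1300 + 1150 + 1100 + 600 + 600 + 600 + 500 + 500 + 450 + 400 + 300 = 10450 kg.
Lower bound: ⌈10450/2000⌉ = 6 vans.
A packing using 6 vans:
  van 1: 1500 + 500 = 2000
  van 2: 1450 + 500 = 1950
  van 3: 1300 + 600 = 1900
  van 4: 1150 + 600 = 1750
  van 5: 1100 + 600 + 300 = 2000
  van 6: 450 + 400 = 850
This matches the lower bound, so 6 is optimal.

6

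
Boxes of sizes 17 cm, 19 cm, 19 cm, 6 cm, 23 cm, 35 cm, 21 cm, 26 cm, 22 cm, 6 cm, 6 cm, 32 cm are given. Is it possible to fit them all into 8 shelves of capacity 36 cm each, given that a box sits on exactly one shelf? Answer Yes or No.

Yes

A valid assignment using 8 shelves:
  shelf 1: 35 = 35
  shelf 2: 32 = 32
  shelf 3: 26 + 6 = 32
  shelf 4: 23 + 6 + 6 = 35
  shelf 5: 22 = 22
  shelf 6: 21 = 21
  shelf 7: 19 + 17 = 36
  shelf 8: 19 = 19
Every load is within 36 cm, so 8 shelves suffice.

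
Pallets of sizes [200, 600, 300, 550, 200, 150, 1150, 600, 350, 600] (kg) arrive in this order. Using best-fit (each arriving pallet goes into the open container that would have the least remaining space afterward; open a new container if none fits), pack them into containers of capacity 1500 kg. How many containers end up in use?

  200 → container 1 (new)  [load 200/1500]
  600 → container 1  [load 800/1500]
  300 → container 1  [load 1100/1500]
  550 → container 2 (new)  [load 550/1500]
  200 → container 1  [load 1300/1500]
  150 → container 1  [load 1450/1500]
  1150 → container 3 (new)  [load 1150/1500]
  600 → container 2  [load 1150/1500]
  350 → container 2  [load 1500/1500]
  600 → container 4 (new)  [load 600/1500]
4 containers opened.

4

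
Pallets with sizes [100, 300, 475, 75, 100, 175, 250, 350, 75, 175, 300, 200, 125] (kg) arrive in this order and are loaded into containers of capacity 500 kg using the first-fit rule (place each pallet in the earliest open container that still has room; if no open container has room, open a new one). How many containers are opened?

  100 → container 1 (new)  [load 100/500]
  300 → container 1  [load 400/500]
  475 → container 2 (new)  [load 475/500]
  75 → container 1  [load 475/500]
  100 → container 3 (new)  [load 100/500]
  175 → container 3  [load 275/500]
  250 → container 4 (new)  [load 250/500]
  350 → container 5 (new)  [load 350/500]
  75 → container 3  [load 350/500]
  175 → container 4  [load 425/500]
  300 → container 6 (new)  [load 300/500]
  200 → container 6  [load 500/500]
  125 → container 3  [load 475/500]
6 containers opened.

6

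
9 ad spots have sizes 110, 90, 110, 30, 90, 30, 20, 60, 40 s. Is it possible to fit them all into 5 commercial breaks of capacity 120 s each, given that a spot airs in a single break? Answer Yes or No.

Yes

A valid assignment using 5 commercial breaks:
  break 1: 110 = 110
  break 2: 110 = 110
  break 3: 90 + 30 = 120
  break 4: 90 + 30 = 120
  break 5: 60 + 40 + 20 = 120
Every load is within 120 s, so 5 commercial breaks suffice.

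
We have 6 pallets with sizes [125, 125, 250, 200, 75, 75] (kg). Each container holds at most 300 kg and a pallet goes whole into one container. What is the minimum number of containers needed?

4

Total = 250 + 200 + 125 + 125 + 75 + 75 = 850 kg.
Lower bound: ⌈850/300⌉ = 3 containers.
A packing using 4 containers:
  container 1: 250 = 250
  container 2: 200 + 75 = 275
  container 3: 125 + 125 = 250
  container 4: 75 = 75
No arrangement into 3 containers stays within capacity, so 4 is optimal.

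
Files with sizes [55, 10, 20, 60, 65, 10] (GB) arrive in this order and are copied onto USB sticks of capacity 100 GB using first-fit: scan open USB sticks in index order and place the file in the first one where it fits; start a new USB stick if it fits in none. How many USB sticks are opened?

3

  55 → USB stick 1 (new)  [load 55/100]
  10 → USB stick 1  [load 65/100]
  20 → USB stick 1  [load 85/100]
  60 → USB stick 2 (new)  [load 60/100]
  65 → USB stick 3 (new)  [load 65/100]
  10 → USB stick 1  [load 95/100]
3 USB sticks opened.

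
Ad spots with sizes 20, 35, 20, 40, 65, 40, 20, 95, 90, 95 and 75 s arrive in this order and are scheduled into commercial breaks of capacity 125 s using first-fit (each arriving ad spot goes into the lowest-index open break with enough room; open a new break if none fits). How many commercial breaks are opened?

6

  20 → break 1 (new)  [load 20/125]
  35 → break 1  [load 55/125]
  20 → break 1  [load 75/125]
  40 → break 1  [load 115/125]
  65 → break 2 (new)  [load 65/125]
  40 → break 2  [load 105/125]
  20 → break 2  [load 125/125]
  95 → break 3 (new)  [load 95/125]
  90 → break 4 (new)  [load 90/125]
  95 → break 5 (new)  [load 95/125]
  75 → break 6 (new)  [load 75/125]
6 commercial breaks opened.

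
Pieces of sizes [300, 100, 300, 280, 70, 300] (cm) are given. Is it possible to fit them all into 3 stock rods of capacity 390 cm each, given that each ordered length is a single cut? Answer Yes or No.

Total = 1350 cm; ⌈1350/390⌉ = 4.
At least 4 stock rods are required, but only 3 are allowed.

No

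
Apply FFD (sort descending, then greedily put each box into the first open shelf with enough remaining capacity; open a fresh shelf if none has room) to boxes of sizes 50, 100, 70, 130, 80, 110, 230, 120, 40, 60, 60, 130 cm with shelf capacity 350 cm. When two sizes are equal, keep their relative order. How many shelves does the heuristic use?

4

Sorted descending: 230, 130, 130, 120, 110, 100, 80, 70, 60, 60, 50, 40.
  230 → shelf 1 (new)  [load 230/350]
  130 → shelf 2 (new)  [load 130/350]
  130 → shelf 2  [load 260/350]
  120 → shelf 1  [load 350/350]
  110 → shelf 3 (new)  [load 110/350]
  100 → shelf 3  [load 210/350]
  80 → shelf 2  [load 340/350]
  70 → shelf 3  [load 280/350]
  60 → shelf 3  [load 340/350]
  60 → shelf 4 (new)  [load 60/350]
  50 → shelf 4  [load 110/350]
  40 → shelf 4  [load 150/350]
4 shelves opened.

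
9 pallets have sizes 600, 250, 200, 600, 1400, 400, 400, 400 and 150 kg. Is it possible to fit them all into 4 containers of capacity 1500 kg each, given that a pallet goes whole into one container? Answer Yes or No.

A valid assignment using 4 containers:
  container 1: 1400 = 1400
  container 2: 600 + 600 + 250 = 1450
  container 3: 400 + 400 + 400 + 200 = 1400
  container 4: 150 = 150
Every load is within 1500 kg, so 4 containers suffice.

Yes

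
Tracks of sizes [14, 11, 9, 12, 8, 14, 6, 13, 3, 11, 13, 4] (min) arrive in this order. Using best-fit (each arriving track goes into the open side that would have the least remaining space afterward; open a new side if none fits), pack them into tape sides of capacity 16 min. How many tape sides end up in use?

  14 → side 1 (new)  [load 14/16]
  11 → side 2 (new)  [load 11/16]
  9 → side 3 (new)  [load 9/16]
  12 → side 4 (new)  [load 12/16]
  8 → side 5 (new)  [load 8/16]
  14 → side 6 (new)  [load 14/16]
  6 → side 3  [load 15/16]
  13 → side 7 (new)  [load 13/16]
  3 → side 7  [load 16/16]
  11 → side 8 (new)  [load 11/16]
  13 → side 9 (new)  [load 13/16]
  4 → side 4  [load 16/16]
9 tape sides opened.

9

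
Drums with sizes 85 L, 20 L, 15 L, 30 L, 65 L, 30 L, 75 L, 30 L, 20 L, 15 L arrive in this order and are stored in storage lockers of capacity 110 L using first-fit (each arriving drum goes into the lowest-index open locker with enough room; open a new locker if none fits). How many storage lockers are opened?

4

  85 → locker 1 (new)  [load 85/110]
  20 → locker 1  [load 105/110]
  15 → locker 2 (new)  [load 15/110]
  30 → locker 2  [load 45/110]
  65 → locker 2  [load 110/110]
  30 → locker 3 (new)  [load 30/110]
  75 → locker 3  [load 105/110]
  30 → locker 4 (new)  [load 30/110]
  20 → locker 4  [load 50/110]
  15 → locker 4  [load 65/110]
4 storage lockers opened.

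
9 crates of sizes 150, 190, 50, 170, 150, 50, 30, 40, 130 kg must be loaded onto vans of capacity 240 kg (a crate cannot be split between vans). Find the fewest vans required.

Total = 190 + 170 + 150 + 150 + 130 + 50 + 50 + 40 + 30 = 960 kg.
Lower bound: ⌈960/240⌉ = 4 vans.
Also, 5 crates each exceed 120 kg, and no two of those can share a van, so at least 5 vans are needed.
A packing using 5 vans:
  van 1: 190 + 50 = 240
  van 2: 170 + 50 = 220
  van 3: 150 + 40 + 30 = 220
  van 4: 150 = 150
  van 5: 130 = 130
This matches the lower bound, so 5 is optimal.

5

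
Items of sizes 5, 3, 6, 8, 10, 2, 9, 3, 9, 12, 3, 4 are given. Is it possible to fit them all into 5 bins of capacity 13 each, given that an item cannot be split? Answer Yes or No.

Total = 74; ⌈74/13⌉ = 6.
At least 6 bins are required, but only 5 are allowed.

No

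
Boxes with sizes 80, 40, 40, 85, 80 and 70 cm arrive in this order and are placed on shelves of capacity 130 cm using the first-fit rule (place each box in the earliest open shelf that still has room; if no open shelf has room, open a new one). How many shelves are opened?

4

  80 → shelf 1 (new)  [load 80/130]
  40 → shelf 1  [load 120/130]
  40 → shelf 2 (new)  [load 40/130]
  85 → shelf 2  [load 125/130]
  80 → shelf 3 (new)  [load 80/130]
  70 → shelf 4 (new)  [load 70/130]
4 shelves opened.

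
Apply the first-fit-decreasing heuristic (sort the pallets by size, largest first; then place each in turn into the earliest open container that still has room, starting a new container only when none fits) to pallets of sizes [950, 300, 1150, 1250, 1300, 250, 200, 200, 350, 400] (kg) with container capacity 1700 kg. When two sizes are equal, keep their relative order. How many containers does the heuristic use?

Sorted descending: 1300, 1250, 1150, 950, 400, 350, 300, 250, 200, 200.
  1300 → container 1 (new)  [load 1300/1700]
  1250 → container 2 (new)  [load 1250/1700]
  1150 → container 3 (new)  [load 1150/1700]
  950 → container 4 (new)  [load 950/1700]
  400 → container 1  [load 1700/1700]
  350 → container 2  [load 1600/1700]
  300 → container 3  [load 1450/1700]
  250 → container 3  [load 1700/1700]
  200 → container 4  [load 1150/1700]
  200 → container 4  [load 1350/1700]
4 containers opened.

4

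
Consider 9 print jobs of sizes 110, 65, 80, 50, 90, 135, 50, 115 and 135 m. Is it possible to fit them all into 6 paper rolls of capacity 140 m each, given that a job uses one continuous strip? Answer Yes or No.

No

Total = 830 m; ⌈830/140⌉ = 6.
The bound of 6 does not rule out 6, but exhaustive search shows no assignment into 6 paper rolls of capacity 140 m exists — the minimum is 7.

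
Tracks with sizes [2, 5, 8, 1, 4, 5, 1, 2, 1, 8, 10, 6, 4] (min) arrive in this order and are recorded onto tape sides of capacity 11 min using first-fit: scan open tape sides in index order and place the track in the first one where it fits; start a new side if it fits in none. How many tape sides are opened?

6

  2 → side 1 (new)  [load 2/11]
  5 → side 1  [load 7/11]
  8 → side 2 (new)  [load 8/11]
  1 → side 1  [load 8/11]
  4 → side 3 (new)  [load 4/11]
  5 → side 3  [load 9/11]
  1 → side 1  [load 9/11]
  2 → side 1  [load 11/11]
  1 → side 2  [load 9/11]
  8 → side 4 (new)  [load 8/11]
  10 → side 5 (new)  [load 10/11]
  6 → side 6 (new)  [load 6/11]
  4 → side 6  [load 10/11]
6 tape sides opened.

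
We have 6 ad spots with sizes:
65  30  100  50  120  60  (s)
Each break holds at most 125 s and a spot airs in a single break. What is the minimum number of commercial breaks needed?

4

Total = 120 + 100 + 65 + 60 + 50 + 30 = 425 s.
Lower bound: ⌈425/125⌉ = 4 commercial breaks.
A packing using 4 commercial breaks:
  break 1: 120 = 120
  break 2: 100 = 100
  break 3: 65 + 60 = 125
  break 4: 50 + 30 = 80
This matches the lower bound, so 4 is optimal.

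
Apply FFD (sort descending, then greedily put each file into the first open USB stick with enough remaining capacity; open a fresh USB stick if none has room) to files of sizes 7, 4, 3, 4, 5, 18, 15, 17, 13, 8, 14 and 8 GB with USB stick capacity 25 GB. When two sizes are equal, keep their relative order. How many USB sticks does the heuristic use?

5

Sorted descending: 18, 17, 15, 14, 13, 8, 8, 7, 5, 4, 4, 3.
  18 → USB stick 1 (new)  [load 18/25]
  17 → USB stick 2 (new)  [load 17/25]
  15 → USB stick 3 (new)  [load 15/25]
  14 → USB stick 4 (new)  [load 14/25]
  13 → USB stick 5 (new)  [load 13/25]
  8 → USB stick 2  [load 25/25]
  8 → USB stick 3  [load 23/25]
  7 → USB stick 1  [load 25/25]
  5 → USB stick 4  [load 19/25]
  4 → USB stick 4  [load 23/25]
  4 → USB stick 5  [load 17/25]
  3 → USB stick 5  [load 20/25]
5 USB sticks opened.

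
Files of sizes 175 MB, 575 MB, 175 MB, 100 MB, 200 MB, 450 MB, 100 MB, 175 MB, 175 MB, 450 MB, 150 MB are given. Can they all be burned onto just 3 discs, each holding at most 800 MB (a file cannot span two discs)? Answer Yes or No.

Total = 2725 MB; ⌈2725/800⌉ = 4.
At least 4 discs are required, but only 3 are allowed.

No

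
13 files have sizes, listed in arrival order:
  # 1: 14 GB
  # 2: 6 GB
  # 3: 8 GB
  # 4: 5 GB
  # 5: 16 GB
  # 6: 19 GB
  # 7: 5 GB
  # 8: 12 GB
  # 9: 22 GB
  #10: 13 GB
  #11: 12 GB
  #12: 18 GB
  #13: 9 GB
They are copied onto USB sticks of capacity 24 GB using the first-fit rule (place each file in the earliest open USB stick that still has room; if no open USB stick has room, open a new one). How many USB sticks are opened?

8

  14 → USB stick 1 (new)  [load 14/24]
  6 → USB stick 1  [load 20/24]
  8 → USB stick 2 (new)  [load 8/24]
  5 → USB stick 2  [load 13/24]
  16 → USB stick 3 (new)  [load 16/24]
  19 → USB stick 4 (new)  [load 19/24]
  5 → USB stick 2  [load 18/24]
  12 → USB stick 5 (new)  [load 12/24]
  22 → USB stick 6 (new)  [load 22/24]
  13 → USB stick 7 (new)  [load 13/24]
  12 → USB stick 5  [load 24/24]
  18 → USB stick 8 (new)  [load 18/24]
  9 → USB stick 7  [load 22/24]
8 USB sticks opened.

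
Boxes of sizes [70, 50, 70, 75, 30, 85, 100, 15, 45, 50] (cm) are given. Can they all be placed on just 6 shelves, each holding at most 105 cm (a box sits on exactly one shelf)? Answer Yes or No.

No

Total = 590 cm; ⌈590/105⌉ = 6.
The bound of 6 does not rule out 6, but exhaustive search shows no assignment into 6 shelves of capacity 105 cm exists — the minimum is 7.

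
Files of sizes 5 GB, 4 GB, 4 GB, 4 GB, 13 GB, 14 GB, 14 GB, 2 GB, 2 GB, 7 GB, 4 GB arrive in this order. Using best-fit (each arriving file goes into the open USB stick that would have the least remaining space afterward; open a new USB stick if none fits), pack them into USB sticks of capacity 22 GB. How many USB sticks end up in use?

4

  5 → USB stick 1 (new)  [load 5/22]
  4 → USB stick 1  [load 9/22]
  4 → USB stick 1  [load 13/22]
  4 → USB stick 1  [load 17/22]
  13 → USB stick 2 (new)  [load 13/22]
  14 → USB stick 3 (new)  [load 14/22]
  14 → USB stick 4 (new)  [load 14/22]
  2 → USB stick 1  [load 19/22]
  2 → USB stick 1  [load 21/22]
  7 → USB stick 3  [load 21/22]
  4 → USB stick 4  [load 18/22]
4 USB sticks opened.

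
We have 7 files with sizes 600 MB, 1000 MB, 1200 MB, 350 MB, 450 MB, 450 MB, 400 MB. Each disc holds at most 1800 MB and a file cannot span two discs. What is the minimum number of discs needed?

3

Total = 1200 + 1000 + 600 + 450 + 450 + 400 + 350 = 4450 MB.
Lower bound: ⌈4450/1800⌉ = 3 discs.
A packing using 3 discs:
  disc 1: 1200 + 600 = 1800
  disc 2: 1000 + 450 + 350 = 1800
  disc 3: 450 + 400 = 850
This matches the lower bound, so 3 is optimal.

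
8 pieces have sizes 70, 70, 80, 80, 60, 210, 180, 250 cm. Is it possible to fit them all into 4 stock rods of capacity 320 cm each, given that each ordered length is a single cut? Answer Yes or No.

Yes

A valid assignment using 4 stock rods:
  stock rod 1: 250 + 70 = 320
  stock rod 2: 210 + 80 = 290
  stock rod 3: 180 + 80 + 60 = 320
  stock rod 4: 70 = 70
Every load is within 320 cm, so 4 stock rods suffice.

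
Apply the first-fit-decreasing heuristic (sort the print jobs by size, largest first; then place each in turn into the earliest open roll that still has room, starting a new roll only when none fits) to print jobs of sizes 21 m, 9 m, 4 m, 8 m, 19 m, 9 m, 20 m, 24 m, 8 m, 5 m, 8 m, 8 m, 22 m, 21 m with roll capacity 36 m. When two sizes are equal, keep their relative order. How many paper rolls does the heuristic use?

6

Sorted descending: 24, 22, 21, 21, 20, 19, 9, 9, 8, 8, 8, 8, 5, 4.
  24 → roll 1 (new)  [load 24/36]
  22 → roll 2 (new)  [load 22/36]
  21 → roll 3 (new)  [load 21/36]
  21 → roll 4 (new)  [load 21/36]
  20 → roll 5 (new)  [load 20/36]
  19 → roll 6 (new)  [load 19/36]
  9 → roll 1  [load 33/36]
  9 → roll 2  [load 31/36]
  8 → roll 3  [load 29/36]
  8 → roll 4  [load 29/36]
  8 → roll 5  [load 28/36]
  8 → roll 5  [load 36/36]
  5 → roll 2  [load 36/36]
  4 → roll 3  [load 33/36]
6 paper rolls opened.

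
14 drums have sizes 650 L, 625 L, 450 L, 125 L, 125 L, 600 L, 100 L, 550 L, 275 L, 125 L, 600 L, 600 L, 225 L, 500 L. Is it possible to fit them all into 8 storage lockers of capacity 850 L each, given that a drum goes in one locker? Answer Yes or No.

A valid assignment using 8 storage lockers:
  locker 1: 650 + 125 = 775
  locker 2: 625 + 225 = 850
  locker 3: 600 + 125 + 125 = 850
  locker 4: 600 + 100 = 700
  locker 5: 600 = 600
  locker 6: 550 + 275 = 825
  locker 7: 500 = 500
  locker 8: 450 = 450
Every load is within 850 L, so 8 storage lockers suffice.

Yes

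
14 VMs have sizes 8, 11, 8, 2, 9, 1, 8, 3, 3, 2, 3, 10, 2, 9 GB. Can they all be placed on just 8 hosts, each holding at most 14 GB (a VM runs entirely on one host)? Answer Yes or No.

A valid assignment using 7 hosts:
  host 1: 11 + 3 = 14
  host 2: 10 + 3 + 1 = 14
  host 3: 9 + 3 + 2 = 14
  host 4: 9 + 2 + 2 = 13
  host 5: 8 = 8
  host 6: 8 = 8
  host 7: 8 = 8
That uses only 7 ≤ 8, so 8 hosts are enough.

Yes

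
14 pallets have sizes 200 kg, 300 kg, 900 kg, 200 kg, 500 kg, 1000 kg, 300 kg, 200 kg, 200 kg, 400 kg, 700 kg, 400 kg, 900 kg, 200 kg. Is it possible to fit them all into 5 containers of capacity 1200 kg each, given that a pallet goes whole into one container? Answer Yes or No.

Total = 6400 kg; ⌈6400/1200⌉ = 6.
At least 6 containers are required, but only 5 are allowed.

No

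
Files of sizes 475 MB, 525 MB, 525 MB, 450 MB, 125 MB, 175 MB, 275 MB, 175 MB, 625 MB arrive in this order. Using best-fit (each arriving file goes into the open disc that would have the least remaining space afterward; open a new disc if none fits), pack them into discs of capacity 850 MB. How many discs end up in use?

5

  475 → disc 1 (new)  [load 475/850]
  525 → disc 2 (new)  [load 525/850]
  525 → disc 3 (new)  [load 525/850]
  450 → disc 4 (new)  [load 450/850]
  125 → disc 2  [load 650/850]
  175 → disc 2  [load 825/850]
  275 → disc 3  [load 800/850]
  175 → disc 1  [load 650/850]
  625 → disc 5 (new)  [load 625/850]
5 discs opened.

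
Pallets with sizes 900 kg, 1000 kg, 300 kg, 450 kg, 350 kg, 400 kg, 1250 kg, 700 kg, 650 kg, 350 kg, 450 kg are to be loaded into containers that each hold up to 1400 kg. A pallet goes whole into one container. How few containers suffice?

5

Total = 1250 + 1000 + 900 + 700 + 650 + 450 + 450 + 400 + 350 + 350 + 300 = 6800 kg.
Lower bound: ⌈6800/1400⌉ = 5 containers.
A packing using 5 containers:
  container 1: 1250 = 1250
  container 2: 1000 + 400 = 1400
  container 3: 900 + 450 = 1350
  container 4: 700 + 350 + 350 = 1400
  container 5: 650 + 450 + 300 = 1400
This matches the lower bound, so 5 is optimal.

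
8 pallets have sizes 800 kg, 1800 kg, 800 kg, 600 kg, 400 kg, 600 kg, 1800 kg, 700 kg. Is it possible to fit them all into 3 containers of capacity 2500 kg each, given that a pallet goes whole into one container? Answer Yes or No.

No

Total = 7500 kg; ⌈7500/2500⌉ = 3.
The bound of 3 does not rule out 3, but exhaustive search shows no assignment into 3 containers of capacity 2500 kg exists — the minimum is 4.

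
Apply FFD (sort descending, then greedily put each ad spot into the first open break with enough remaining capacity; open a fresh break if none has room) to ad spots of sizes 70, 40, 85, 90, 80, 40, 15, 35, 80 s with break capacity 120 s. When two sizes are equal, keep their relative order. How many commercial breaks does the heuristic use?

Sorted descending: 90, 85, 80, 80, 70, 40, 40, 35, 15.
  90 → break 1 (new)  [load 90/120]
  85 → break 2 (new)  [load 85/120]
  80 → break 3 (new)  [load 80/120]
  80 → break 4 (new)  [load 80/120]
  70 → break 5 (new)  [load 70/120]
  40 → break 3  [load 120/120]
  40 → break 4  [load 120/120]
  35 → break 2  [load 120/120]
  15 → break 1  [load 105/120]
5 commercial breaks opened.

5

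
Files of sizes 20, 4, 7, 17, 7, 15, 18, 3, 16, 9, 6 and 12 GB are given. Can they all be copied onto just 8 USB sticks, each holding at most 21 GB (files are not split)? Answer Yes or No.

A valid assignment using 7 USB sticks:
  USB stick 1: 20 = 20
  USB stick 2: 18 + 3 = 21
  USB stick 3: 17 + 4 = 21
  USB stick 4: 16 = 16
  USB stick 5: 15 + 6 = 21
  USB stick 6: 12 + 9 = 21
  USB stick 7: 7 + 7 = 14
That uses only 7 ≤ 8, so 8 USB sticks are enough.

Yes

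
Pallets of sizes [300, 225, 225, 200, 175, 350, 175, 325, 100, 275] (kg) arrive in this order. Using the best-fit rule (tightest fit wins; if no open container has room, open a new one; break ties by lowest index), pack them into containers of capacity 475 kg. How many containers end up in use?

  300 → container 1 (new)  [load 300/475]
  225 → container 2 (new)  [load 225/475]
  225 → container 2  [load 450/475]
  200 → container 3 (new)  [load 200/475]
  175 → container 1  [load 475/475]
  350 → container 4 (new)  [load 350/475]
  175 → container 3  [load 375/475]
  325 → container 5 (new)  [load 325/475]
  100 → container 3  [load 475/475]
  275 → container 6 (new)  [load 275/475]
6 containers opened.

6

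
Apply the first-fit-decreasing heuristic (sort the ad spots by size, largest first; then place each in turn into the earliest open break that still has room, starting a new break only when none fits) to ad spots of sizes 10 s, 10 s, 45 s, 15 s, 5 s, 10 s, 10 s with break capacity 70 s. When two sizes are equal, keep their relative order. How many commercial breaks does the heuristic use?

Sorted descending: 45, 15, 10, 10, 10, 10, 5.
  45 → break 1 (new)  [load 45/70]
  15 → break 1  [load 60/70]
  10 → break 1  [load 70/70]
  10 → break 2 (new)  [load 10/70]
  10 → break 2  [load 20/70]
  10 → break 2  [load 30/70]
  5 → break 2  [load 35/70]
2 commercial breaks opened.

2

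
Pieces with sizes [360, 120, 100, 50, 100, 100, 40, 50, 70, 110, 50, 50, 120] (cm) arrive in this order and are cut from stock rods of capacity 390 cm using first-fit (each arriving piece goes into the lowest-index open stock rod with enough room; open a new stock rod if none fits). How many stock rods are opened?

4

  360 → stock rod 1 (new)  [load 360/390]
  120 → stock rod 2 (new)  [load 120/390]
  100 → stock rod 2  [load 220/390]
  50 → stock rod 2  [load 270/390]
  100 → stock rod 2  [load 370/390]
  100 → stock rod 3 (new)  [load 100/390]
  40 → stock rod 3  [load 140/390]
  50 → stock rod 3  [load 190/390]
  70 → stock rod 3  [load 260/390]
  110 → stock rod 3  [load 370/390]
  50 → stock rod 4 (new)  [load 50/390]
  50 → stock rod 4  [load 100/390]
  120 → stock rod 4  [load 220/390]
4 stock rods opened.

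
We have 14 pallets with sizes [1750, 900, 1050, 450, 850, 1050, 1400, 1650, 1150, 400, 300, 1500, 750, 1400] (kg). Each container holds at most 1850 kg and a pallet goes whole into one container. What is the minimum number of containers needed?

Total = 1750 + 1650 + 1500 + 1400 + 1400 + 1150 + 1050 + 1050 + 900 + 850 + 750 + 450 + 400 + 300 = 14600 kg.
Lower bound: ⌈14600/1850⌉ = 8 containers.
A packing using 9 containers:
  container 1: 1750 = 1750
  container 2: 1650 = 1650
  container 3: 1500 + 300 = 1800
  container 4: 1400 + 450 = 1850
  container 5: 1400 + 400 = 1800
  container 6: 1150 = 1150
  container 7: 1050 + 750 = 1800
  container 8: 1050 = 1050
  container 9: 900 + 850 = 1750
No arrangement into 8 containers stays within capacity, so 9 is optimal.

9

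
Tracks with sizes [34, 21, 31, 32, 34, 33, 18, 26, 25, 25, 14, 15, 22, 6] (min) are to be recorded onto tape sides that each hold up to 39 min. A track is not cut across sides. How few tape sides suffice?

Total = 34 + 34 + 33 + 32 + 31 + 26 + 25 + 25 + 22 + 21 + 18 + 15 + 14 + 6 = 336 min.
Lower bound: ⌈336/39⌉ = 9 tape sides.
Also, 10 tracks each exceed 39/2 min, and no two of those can share a side, so at least 10 tape sides are needed.
A packing using 10 tape sides:
  side 1: 34 = 34
  side 2: 34 = 34
  side 3: 33 + 6 = 39
  side 4: 32 = 32
  side 5: 31 = 31
  side 6: 26 = 26
  side 7: 25 + 14 = 39
  side 8: 25 = 25
  side 9: 22 + 15 = 37
  side 10: 21 + 18 = 39
This matches the lower bound, so 10 is optimal.

10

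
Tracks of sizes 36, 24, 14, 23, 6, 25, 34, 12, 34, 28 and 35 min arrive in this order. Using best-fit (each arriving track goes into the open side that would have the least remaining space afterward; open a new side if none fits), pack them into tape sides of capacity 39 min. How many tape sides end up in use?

  36 → side 1 (new)  [load 36/39]
  24 → side 2 (new)  [load 24/39]
  14 → side 2  [load 38/39]
  23 → side 3 (new)  [load 23/39]
  6 → side 3  [load 29/39]
  25 → side 4 (new)  [load 25/39]
  34 → side 5 (new)  [load 34/39]
  12 → side 4  [load 37/39]
  34 → side 6 (new)  [load 34/39]
  28 → side 7 (new)  [load 28/39]
  35 → side 8 (new)  [load 35/39]
8 tape sides opened.

8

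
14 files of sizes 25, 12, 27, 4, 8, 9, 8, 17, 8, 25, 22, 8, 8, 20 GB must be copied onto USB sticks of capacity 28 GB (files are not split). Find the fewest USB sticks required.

8

Total = 27 + 25 + 25 + 22 + 20 + 17 + 12 + 9 + 8 + 8 + 8 + 8 + 8 + 4 = 201 GB.
Lower bound: ⌈201/28⌉ = 8 USB sticks.
A packing using 8 USB sticks:
  USB stick 1: 27 = 27
  USB stick 2: 25 = 25
  USB stick 3: 25 = 25
  USB stick 4: 22 + 4 = 26
  USB stick 5: 20 + 8 = 28
  USB stick 6: 17 + 9 = 26
  USB stick 7: 12 + 8 + 8 = 28
  USB stick 8: 8 + 8 = 16
This matches the lower bound, so 8 is optimal.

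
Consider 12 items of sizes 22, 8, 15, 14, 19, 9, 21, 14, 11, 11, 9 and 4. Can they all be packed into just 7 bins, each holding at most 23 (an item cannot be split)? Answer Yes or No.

A valid assignment using 7 bins:
  bin 1: 22 = 22
  bin 2: 21 = 21
  bin 3: 19 + 4 = 23
  bin 4: 15 + 8 = 23
  bin 5: 14 + 9 = 23
  bin 6: 14 + 9 = 23
  bin 7: 11 + 11 = 22
Every load is within 23, so 7 bins suffice.

Yes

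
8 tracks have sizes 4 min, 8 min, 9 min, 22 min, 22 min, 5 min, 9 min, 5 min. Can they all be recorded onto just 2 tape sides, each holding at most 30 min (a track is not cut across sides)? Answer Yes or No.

Total = 84 min; ⌈84/30⌉ = 3.
At least 3 tape sides are required, but only 2 are allowed.

No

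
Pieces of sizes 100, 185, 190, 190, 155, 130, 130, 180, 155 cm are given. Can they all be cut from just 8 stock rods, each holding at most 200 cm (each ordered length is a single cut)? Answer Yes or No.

No

Total = 1415 cm; ⌈1415/200⌉ = 8.
The bound of 8 does not rule out 8, but exhaustive search shows no assignment into 8 stock rods of capacity 200 cm exists — the minimum is 9.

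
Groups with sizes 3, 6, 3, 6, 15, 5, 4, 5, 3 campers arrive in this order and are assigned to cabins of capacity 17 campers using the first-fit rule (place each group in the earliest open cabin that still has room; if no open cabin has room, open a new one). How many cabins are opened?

4

  3 → cabin 1 (new)  [load 3/17]
  6 → cabin 1  [load 9/17]
  3 → cabin 1  [load 12/17]
  6 → cabin 2 (new)  [load 6/17]
  15 → cabin 3 (new)  [load 15/17]
  5 → cabin 1  [load 17/17]
  4 → cabin 2  [load 10/17]
  5 → cabin 2  [load 15/17]
  3 → cabin 4 (new)  [load 3/17]
4 cabins opened.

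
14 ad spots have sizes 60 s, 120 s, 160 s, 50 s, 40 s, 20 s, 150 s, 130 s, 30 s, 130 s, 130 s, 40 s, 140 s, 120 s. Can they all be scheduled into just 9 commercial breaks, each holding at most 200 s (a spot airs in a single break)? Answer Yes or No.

Yes

A valid assignment using 8 commercial breaks:
  break 1: 160 + 40 = 200
  break 2: 150 + 50 = 200
  break 3: 140 + 60 = 200
  break 4: 130 + 40 + 30 = 200
  break 5: 130 + 20 = 150
  break 6: 130 = 130
  break 7: 120 = 120
  break 8: 120 = 120
That uses only 8 ≤ 9, so 9 commercial breaks are enough.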